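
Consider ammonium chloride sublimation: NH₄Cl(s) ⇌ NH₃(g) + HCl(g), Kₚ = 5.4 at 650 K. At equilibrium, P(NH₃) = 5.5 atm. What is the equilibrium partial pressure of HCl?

P(HCl) = 0.98 atm

(NH₄Cl is a pure solid — omitted from Kₚ.)
At equilibrium, Kₚ = P(NH₃)·P(HCl) = 5.4.
(5.5)·(P(HCl)) = 5.4
P(HCl) = 0.982 = 0.98 atm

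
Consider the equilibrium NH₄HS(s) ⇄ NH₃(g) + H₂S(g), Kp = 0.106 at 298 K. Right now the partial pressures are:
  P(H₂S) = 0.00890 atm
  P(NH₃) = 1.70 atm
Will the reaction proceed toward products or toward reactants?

toward products

(NH₄HS is a pure solid — omitted from Qp.)
Qp = P(NH₃)·P(H₂S) = (1.70)·(0.00890) = 0.0151
Qp = 0.0151 < Kp = 0.106, so the forward reaction proceeds.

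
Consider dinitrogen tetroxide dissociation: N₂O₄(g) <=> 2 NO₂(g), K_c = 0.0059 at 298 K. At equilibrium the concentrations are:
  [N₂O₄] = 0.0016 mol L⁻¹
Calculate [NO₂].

[NO₂] = 0.0031 mol L⁻¹

At equilibrium, K_c = [NO₂]² / [N₂O₄] = 0.0059.
([NO₂])² / (0.0016) = 0.0059
[NO₂]² = 9.44e-6 ⇒ [NO₂] = 0.0031 mol L⁻¹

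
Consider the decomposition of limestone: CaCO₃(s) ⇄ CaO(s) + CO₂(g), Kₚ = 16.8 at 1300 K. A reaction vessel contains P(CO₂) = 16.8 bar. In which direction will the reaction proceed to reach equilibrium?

at equilibrium

(CaCO₃, CaO are pure solids — omitted from Qₚ.)
Qₚ = P(CO₂) = 16.8
Qₚ = 16.8 = Kₚ, so the system is already at equilibrium.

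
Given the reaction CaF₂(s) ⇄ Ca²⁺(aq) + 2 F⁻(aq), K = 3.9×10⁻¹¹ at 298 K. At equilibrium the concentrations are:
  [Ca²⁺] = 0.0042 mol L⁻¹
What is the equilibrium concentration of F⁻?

[F⁻] = 9.6×10⁻⁵ mol L⁻¹

(CaF₂ is a pure solid — omitted from K.)
At equilibrium, K = [Ca²⁺]·[F⁻]² = 3.9×10⁻¹¹.
(0.0042)·([F⁻])² = 3.9×10⁻¹¹
[F⁻]² = 9.29×10⁻⁹ ⇒ [F⁻] = 9.6×10⁻⁵ mol L⁻¹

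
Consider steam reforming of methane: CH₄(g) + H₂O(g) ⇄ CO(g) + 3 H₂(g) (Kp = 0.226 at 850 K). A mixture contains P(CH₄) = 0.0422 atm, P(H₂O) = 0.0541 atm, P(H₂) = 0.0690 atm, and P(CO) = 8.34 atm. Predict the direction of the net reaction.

in the reverse direction

Qp = P(CO)·P(H₂)³ / (P(CH₄)·P(H₂O)) = (8.34)·(0.0690)³ / ((0.0422)·(0.0541)) = 1.20
Qp = 1.20 > Kp = 0.226, so the reverse reaction proceeds.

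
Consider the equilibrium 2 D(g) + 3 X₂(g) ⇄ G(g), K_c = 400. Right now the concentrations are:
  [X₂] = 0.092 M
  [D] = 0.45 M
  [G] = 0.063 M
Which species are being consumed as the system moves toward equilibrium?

Q_c = [G] / ([D]²·[X₂]³) = (0.063) / ((0.45)²·(0.092)³) = 400
Q_c = 400 = K_c; the system is at equilibrium.

none (at equilibrium)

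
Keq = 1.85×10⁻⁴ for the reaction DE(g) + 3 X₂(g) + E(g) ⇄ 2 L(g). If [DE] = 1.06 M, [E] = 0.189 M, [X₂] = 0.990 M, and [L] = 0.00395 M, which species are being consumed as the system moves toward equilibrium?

Q = [L]² / ([DE]·[X₂]³·[E]) = (0.00395)² / ((1.06)·(0.990)³·(0.189)) = 8.03×10⁻⁵
Q = 8.03×10⁻⁵ < Keq = 1.85×10⁻⁴: net forward reaction.

DE, X₂, E (reactants)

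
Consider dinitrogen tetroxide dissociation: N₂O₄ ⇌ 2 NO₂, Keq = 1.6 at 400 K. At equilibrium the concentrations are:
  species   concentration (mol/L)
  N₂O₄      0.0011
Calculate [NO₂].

[NO₂] = 0.042 mol/L

At equilibrium, Keq = [NO₂]² / [N₂O₄] = 1.6.
([NO₂])² / (0.0011) = 1.6
[NO₂]² = 0.00176 ⇒ [NO₂] = 0.042 mol/L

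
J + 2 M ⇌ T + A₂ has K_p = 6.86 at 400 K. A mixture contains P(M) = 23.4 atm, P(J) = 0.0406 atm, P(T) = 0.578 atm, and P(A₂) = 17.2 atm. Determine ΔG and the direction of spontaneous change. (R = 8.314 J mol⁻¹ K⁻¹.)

Q_p = P(T)·P(A₂) / (P(J)·P(M)²) = (0.578)·(17.2) / ((0.0406)·(23.4)²) = 0.447
ΔG = RT ln(Q_p/K_p) = (8.314 J mol⁻¹ K⁻¹)(400 K) × ln(0.447/6.86)
   = (3.326 kJ/mol)(-2.731) = -9.08 kJ/mol
ΔG < 0, so the forward reaction is spontaneous (proceeds forward).

ΔG = -9.08 kJ/mol; the forward reaction is spontaneous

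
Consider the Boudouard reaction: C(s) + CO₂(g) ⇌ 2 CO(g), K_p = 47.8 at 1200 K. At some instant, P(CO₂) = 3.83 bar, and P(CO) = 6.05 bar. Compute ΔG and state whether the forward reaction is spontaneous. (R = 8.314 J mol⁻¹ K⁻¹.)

ΔG = -16.1 kJ/mol; the forward reaction is spontaneous

(C is a pure solid — omitted from Q_p.)
Q_p = P(CO)² / P(CO₂) = (6.05)² / (3.83) = 9.56
ΔG = RT ln(Q_p/K_p) = (8.314 J mol⁻¹ K⁻¹)(1200 K) × ln(9.56/47.8)
   = (9.977 kJ/mol)(-1.609) = -16.1 kJ/mol
ΔG < 0, so the forward reaction is spontaneous (proceeds forward).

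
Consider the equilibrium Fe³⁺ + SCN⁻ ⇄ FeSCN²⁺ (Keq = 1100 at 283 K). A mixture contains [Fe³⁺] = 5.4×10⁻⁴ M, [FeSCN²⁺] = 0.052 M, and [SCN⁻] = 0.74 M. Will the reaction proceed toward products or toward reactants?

Q = [FeSCN²⁺] / ([Fe³⁺]·[SCN⁻]) = (0.052) / ((5.4×10⁻⁴)·(0.74)) = 130
Q = 130 < Keq = 1100, so the forward reaction proceeds.

to the right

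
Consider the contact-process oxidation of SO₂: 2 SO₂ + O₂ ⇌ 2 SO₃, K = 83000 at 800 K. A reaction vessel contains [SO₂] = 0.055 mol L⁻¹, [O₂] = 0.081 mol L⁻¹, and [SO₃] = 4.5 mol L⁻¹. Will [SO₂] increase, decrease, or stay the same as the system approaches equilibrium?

stay the same

Q = [SO₃]² / ([SO₂]²·[O₂]) = (4.5)² / ((0.055)²·(0.081)) = 83000
Q = 83000 = K; the system is at equilibrium.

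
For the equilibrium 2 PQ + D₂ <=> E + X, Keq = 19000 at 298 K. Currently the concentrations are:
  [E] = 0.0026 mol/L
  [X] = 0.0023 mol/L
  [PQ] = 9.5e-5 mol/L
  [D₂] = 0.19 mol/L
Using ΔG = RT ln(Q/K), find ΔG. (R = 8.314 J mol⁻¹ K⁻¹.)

Q = [E]·[X] / ([PQ]²·[D₂]) = (0.0026)·(0.0023) / ((9.5e-5)²·(0.19)) = 3490
ΔG = RT ln(Q/Keq) = (8.314 J mol⁻¹ K⁻¹)(298 K) × ln(3490/19000)
   = (2.478 kJ/mol)(-1.695) = -4.20 kJ/mol
ΔG < 0, so the forward reaction is spontaneous (proceeds forward).

ΔG = -4.20 kJ/mol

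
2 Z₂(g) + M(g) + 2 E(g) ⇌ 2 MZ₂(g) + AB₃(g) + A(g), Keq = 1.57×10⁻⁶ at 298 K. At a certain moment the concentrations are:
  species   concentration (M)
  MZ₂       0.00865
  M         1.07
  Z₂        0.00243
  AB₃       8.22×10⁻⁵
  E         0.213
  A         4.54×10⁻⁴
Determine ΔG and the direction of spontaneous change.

Q = [MZ₂]²·[AB₃]·[A] / ([Z₂]²·[M]·[E]²) = (0.00865)²·(8.22×10⁻⁵)·(4.54×10⁻⁴) / ((0.00243)²·(1.07)·(0.213)²) = 9.74×10⁻⁶
ΔG = RT ln(Q/Keq) = (8.314 J mol⁻¹ K⁻¹)(298 K) × ln(9.74×10⁻⁶/1.57×10⁻⁶)
   = (2.478 kJ/mol)(1.825) = 4.52 kJ/mol
ΔG > 0, so the forward reaction is non-spontaneous (proceeds in reverse).

ΔG = 4.52 kJ/mol; the forward reaction is non-spontaneous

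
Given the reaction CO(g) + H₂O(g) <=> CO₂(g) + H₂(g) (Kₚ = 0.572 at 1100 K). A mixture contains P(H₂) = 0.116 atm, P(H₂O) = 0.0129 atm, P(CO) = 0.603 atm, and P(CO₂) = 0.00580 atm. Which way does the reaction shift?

toward products

Qₚ = P(CO₂)·P(H₂) / (P(CO)·P(H₂O)) = (0.00580)·(0.116) / ((0.603)·(0.0129)) = 0.0865
Qₚ = 0.0865 < Kₚ = 0.572, so the forward reaction proceeds.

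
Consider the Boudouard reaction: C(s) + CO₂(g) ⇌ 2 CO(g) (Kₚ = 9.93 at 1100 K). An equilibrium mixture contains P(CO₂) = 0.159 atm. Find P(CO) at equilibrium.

(C is a pure solid — omitted from Kₚ.)
At equilibrium, Kₚ = P(CO)² / P(CO₂) = 9.93.
(P(CO))² / (0.159) = 9.93
P(CO)² = 1.58 ⇒ P(CO) = 1.26 atm

P(CO) = 1.26 atm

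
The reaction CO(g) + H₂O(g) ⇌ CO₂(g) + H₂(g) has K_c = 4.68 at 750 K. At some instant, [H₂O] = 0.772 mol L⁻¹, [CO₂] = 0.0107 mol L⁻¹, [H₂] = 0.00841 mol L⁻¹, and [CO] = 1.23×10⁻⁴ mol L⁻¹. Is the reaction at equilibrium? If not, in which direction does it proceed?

Q_c = [CO₂]·[H₂] / ([CO]·[H₂O]) = (0.0107)·(0.00841) / ((1.23×10⁻⁴)·(0.772)) = 0.948
Q_c = 0.948 < K_c = 4.68, so the forward reaction proceeds.

forward (toward products)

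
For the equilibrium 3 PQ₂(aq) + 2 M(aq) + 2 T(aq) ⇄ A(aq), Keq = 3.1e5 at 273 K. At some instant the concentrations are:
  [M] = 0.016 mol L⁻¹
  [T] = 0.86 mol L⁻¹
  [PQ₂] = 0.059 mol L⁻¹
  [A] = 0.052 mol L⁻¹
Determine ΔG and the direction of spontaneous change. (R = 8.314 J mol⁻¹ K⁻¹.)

ΔG = 3.32 kJ/mol; the forward reaction is non-spontaneous

Q = [A] / ([PQ₂]³·[M]²·[T]²) = (0.052) / ((0.059)³·(0.016)²·(0.86)²) = 1.34e6
ΔG = RT ln(Q/Keq) = (8.314 J mol⁻¹ K⁻¹)(273 K) × ln(1.34e6/3.1e5)
   = (2.270 kJ/mol)(1.464) = 3.32 kJ/mol
ΔG > 0, so the forward reaction is non-spontaneous (proceeds in reverse).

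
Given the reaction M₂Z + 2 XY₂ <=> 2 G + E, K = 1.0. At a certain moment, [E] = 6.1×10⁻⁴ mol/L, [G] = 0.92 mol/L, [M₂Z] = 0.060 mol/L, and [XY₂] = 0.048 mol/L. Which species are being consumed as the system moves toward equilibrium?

G, E (products)

Q = [G]²·[E] / ([M₂Z]·[XY₂]²) = (0.92)²·(6.1×10⁻⁴) / ((0.060)·(0.048)²) = 3.7
Q = 3.7 > K = 1.0: net reverse reaction.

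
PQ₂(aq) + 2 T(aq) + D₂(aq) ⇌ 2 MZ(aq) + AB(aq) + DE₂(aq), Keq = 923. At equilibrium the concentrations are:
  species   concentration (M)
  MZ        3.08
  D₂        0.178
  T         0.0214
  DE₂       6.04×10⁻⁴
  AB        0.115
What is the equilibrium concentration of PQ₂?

[PQ₂] = 0.00876 M

At equilibrium, Keq = [MZ]²·[AB]·[DE₂] / ([PQ₂]·[T]²·[D₂]) = 923.
(3.08)²·(0.115)·(6.04×10⁻⁴) / (([PQ₂])·(0.0214)²·(0.178)) = 923
[PQ₂] = 0.00876 M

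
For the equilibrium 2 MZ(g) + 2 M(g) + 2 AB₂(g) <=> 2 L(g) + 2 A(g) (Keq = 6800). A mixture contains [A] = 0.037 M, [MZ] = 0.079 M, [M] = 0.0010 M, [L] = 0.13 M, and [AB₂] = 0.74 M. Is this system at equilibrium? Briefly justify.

yes, at equilibrium

Q = [L]²·[A]² / ([MZ]²·[M]²·[AB₂]²) = (0.13)²·(0.037)² / ((0.079)²·(0.0010)²·(0.74)²) = 6800
Q = 6800 = Keq; the system is at equilibrium.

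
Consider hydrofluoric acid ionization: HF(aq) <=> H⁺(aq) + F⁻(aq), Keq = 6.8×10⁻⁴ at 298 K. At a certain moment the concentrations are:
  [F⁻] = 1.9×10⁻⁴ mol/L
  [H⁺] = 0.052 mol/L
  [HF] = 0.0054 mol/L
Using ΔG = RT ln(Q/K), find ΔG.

Q = [H⁺]·[F⁻] / [HF] = (0.052)·(1.9×10⁻⁴) / (0.0054) = 0.00183
ΔG = RT ln(Q/Keq) = (8.314 J mol⁻¹ K⁻¹)(298 K) × ln(0.00183/6.8×10⁻⁴)
   = (2.478 kJ/mol)(0.9900) = 2.45 kJ/mol
ΔG > 0, so the forward reaction is non-spontaneous (proceeds in reverse).

ΔG = 2.45 kJ/mol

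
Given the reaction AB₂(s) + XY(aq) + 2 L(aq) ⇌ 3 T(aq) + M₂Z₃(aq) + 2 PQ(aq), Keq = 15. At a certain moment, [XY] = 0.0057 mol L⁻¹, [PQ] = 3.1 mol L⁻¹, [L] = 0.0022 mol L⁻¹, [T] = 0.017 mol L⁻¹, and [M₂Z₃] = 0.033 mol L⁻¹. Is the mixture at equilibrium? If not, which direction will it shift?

no; Q > K, reaction proceeds in reverse

(AB₂ is a pure solid — omitted from Q.)
Q = [T]³·[M₂Z₃]·[PQ]² / ([XY]·[L]²) = (0.017)³·(0.033)·(3.1)² / ((0.0057)·(0.0022)²) = 56
Q = 56 > Keq = 15: net reverse reaction.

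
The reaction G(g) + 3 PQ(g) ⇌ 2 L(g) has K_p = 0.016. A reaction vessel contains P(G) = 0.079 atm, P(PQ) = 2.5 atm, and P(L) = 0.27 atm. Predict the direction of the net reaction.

toward reactants

Q_p = P(L)² / (P(G)·P(PQ)³) = (0.27)² / ((0.079)·(2.5)³) = 0.059
Q_p = 0.059 > K_p = 0.016, so the reverse reaction proceeds.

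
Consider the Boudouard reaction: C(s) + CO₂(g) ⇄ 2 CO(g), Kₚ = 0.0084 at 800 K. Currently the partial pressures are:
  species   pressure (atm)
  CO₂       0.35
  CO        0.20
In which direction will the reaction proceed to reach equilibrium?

(C is a pure solid — omitted from Qₚ.)
Qₚ = P(CO)² / P(CO₂) = (0.20)² / (0.35) = 0.11
Qₚ = 0.11 > Kₚ = 0.0084, so the reverse reaction proceeds.

reverse (toward reactants)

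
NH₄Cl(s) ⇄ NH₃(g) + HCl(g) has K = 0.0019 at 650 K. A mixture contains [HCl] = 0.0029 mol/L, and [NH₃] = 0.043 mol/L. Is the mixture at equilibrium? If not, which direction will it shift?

no; Q < K, reaction proceeds forward

(NH₄Cl is a pure solid — omitted from Q.)
Q = [NH₃]·[HCl] = (0.043)·(0.0029) = 1.2×10⁻⁴
Q = 1.2×10⁻⁴ < K = 0.0019: net forward reaction.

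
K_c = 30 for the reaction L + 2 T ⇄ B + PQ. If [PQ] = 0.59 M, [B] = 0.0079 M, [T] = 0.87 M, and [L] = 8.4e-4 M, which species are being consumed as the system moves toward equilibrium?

Q_c = [B]·[PQ] / ([L]·[T]²) = (0.0079)·(0.59) / ((8.4e-4)·(0.87)²) = 7.3
Q_c = 7.3 < K_c = 30: net forward reaction.

L, T (reactants)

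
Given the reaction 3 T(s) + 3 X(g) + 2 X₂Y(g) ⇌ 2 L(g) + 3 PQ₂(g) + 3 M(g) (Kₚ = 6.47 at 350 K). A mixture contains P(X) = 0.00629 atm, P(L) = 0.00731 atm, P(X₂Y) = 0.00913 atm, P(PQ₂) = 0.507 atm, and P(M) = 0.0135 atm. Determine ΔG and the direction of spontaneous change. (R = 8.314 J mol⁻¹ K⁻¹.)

(T is a pure solid — omitted from Qₚ.)
Qₚ = P(L)²·P(PQ₂)³·P(M)³ / (P(X)³·P(X₂Y)²) = (0.00731)²·(0.507)³·(0.0135)³ / ((0.00629)³·(0.00913)²) = 0.826
ΔG = RT ln(Qₚ/Kₚ) = (8.314 J mol⁻¹ K⁻¹)(350 K) × ln(0.826/6.47)
   = (2.910 kJ/mol)(-2.058) = -5.99 kJ/mol
ΔG < 0, so the forward reaction is spontaneous (proceeds forward).

ΔG = -5.99 kJ/mol; the forward reaction is spontaneous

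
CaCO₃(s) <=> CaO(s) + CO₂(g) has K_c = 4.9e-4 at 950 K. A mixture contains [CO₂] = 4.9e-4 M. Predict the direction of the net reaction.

at equilibrium

(CaCO₃, CaO are pure solids — omitted from Q_c.)
Q_c = [CO₂] = 4.9e-4
Q_c = 4.9e-4 = K_c, so the system is already at equilibrium.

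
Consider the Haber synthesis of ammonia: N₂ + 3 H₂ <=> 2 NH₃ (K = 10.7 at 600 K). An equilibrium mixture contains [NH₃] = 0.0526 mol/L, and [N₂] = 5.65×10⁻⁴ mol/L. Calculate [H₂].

[H₂] = 0.771 mol/L

At equilibrium, K = [NH₃]² / ([N₂]·[H₂]³) = 10.7.
(0.0526)² / ((5.65×10⁻⁴)·([H₂])³) = 10.7
[H₂]³ = 0.458 ⇒ [H₂] = 0.771 mol/L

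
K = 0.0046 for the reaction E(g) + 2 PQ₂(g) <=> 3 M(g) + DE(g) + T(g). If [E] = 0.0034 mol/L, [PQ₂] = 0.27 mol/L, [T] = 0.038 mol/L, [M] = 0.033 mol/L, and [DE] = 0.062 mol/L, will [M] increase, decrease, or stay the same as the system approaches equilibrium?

Q = [M]³·[DE]·[T] / ([E]·[PQ₂]²) = (0.033)³·(0.062)·(0.038) / ((0.0034)·(0.27)²) = 3.4×10⁻⁴
Q = 3.4×10⁻⁴ < K = 0.0046: net forward reaction.
M is a product, so it increases.

increase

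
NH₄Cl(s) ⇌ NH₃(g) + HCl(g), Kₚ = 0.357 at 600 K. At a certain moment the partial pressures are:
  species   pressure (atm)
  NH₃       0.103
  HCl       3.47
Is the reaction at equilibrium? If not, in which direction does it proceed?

(NH₄Cl is a pure solid — omitted from Qₚ.)
Qₚ = P(NH₃)·P(HCl) = (0.103)·(3.47) = 0.357
Qₚ = 0.357 = Kₚ, so the system is already at equilibrium.

no net change (already at equilibrium)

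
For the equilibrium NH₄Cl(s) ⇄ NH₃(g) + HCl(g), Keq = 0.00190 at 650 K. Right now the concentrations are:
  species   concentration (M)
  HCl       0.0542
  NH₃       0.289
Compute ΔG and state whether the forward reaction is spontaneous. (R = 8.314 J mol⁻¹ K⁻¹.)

(NH₄Cl is a pure solid — omitted from Q.)
Q = [NH₃]·[HCl] = (0.289)·(0.0542) = 0.0157
ΔG = RT ln(Q/Keq) = (8.314 J mol⁻¹ K⁻¹)(650 K) × ln(0.0157/0.00190)
   = (5.404 kJ/mol)(2.112) = 11.4 kJ/mol
ΔG > 0, so the forward reaction is non-spontaneous (proceeds in reverse).

ΔG = 11.4 kJ/mol; the forward reaction is non-spontaneous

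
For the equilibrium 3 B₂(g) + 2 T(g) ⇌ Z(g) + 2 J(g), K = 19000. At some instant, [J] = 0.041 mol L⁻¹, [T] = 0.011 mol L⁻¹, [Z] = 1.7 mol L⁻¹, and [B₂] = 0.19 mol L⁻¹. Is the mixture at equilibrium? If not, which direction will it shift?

no; Q < K, reaction proceeds forward

Q = [Z]·[J]² / ([B₂]³·[T]²) = (1.7)·(0.041)² / ((0.19)³·(0.011)²) = 3400
Q = 3400 < K = 19000: net forward reaction.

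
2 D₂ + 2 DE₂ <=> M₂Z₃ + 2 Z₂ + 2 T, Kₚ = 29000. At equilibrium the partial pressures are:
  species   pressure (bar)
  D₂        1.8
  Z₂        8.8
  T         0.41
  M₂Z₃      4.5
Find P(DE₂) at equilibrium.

At equilibrium, Kₚ = P(M₂Z₃)·P(Z₂)²·P(T)² / (P(D₂)²·P(DE₂)²) = 29000.
(4.5)·(8.8)²·(0.41)² / ((1.8)²·(P(DE₂))²) = 29000
P(DE₂)² = 6.23×10⁻⁴ ⇒ P(DE₂) = 0.025 bar

P(DE₂) = 0.025 bar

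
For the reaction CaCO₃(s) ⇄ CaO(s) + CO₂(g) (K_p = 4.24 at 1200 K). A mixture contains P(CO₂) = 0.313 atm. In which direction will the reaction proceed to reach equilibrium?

toward products

(CaCO₃, CaO are pure solids — omitted from Q_p.)
Q_p = P(CO₂) = 0.313
Q_p = 0.313 < K_p = 4.24, so the forward reaction proceeds.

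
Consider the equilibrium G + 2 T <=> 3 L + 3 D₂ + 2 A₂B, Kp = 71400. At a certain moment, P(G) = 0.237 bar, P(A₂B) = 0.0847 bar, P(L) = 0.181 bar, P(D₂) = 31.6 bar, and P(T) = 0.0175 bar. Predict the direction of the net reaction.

Qp = P(L)³·P(D₂)³·P(A₂B)² / (P(G)·P(T)²) = (0.181)³·(31.6)³·(0.0847)² / ((0.237)·(0.0175)²) = 18500
Qp = 18500 < Kp = 71400, so the forward reaction proceeds.

to the right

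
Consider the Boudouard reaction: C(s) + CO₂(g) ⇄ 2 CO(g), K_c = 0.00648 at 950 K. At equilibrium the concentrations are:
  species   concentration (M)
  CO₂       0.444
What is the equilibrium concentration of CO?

(C is a pure solid — omitted from K_c.)
At equilibrium, K_c = [CO]² / [CO₂] = 0.00648.
([CO])² / (0.444) = 0.00648
[CO]² = 0.00288 ⇒ [CO] = 0.0536 M

[CO] = 0.0536 M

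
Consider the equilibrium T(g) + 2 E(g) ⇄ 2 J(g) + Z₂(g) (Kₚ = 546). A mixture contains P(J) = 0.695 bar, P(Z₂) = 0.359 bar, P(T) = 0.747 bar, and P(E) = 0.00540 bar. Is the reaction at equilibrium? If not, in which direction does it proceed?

to the left

Qₚ = P(J)²·P(Z₂) / (P(T)·P(E)²) = (0.695)²·(0.359) / ((0.747)·(0.00540)²) = 7960
Qₚ = 7960 > Kₚ = 546, so the reverse reaction proceeds.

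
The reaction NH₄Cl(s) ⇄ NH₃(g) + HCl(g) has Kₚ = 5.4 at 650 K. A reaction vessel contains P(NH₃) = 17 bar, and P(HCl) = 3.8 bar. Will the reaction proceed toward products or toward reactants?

(NH₄Cl is a pure solid — omitted from Qₚ.)
Qₚ = P(NH₃)·P(HCl) = (17)·(3.8) = 65
Qₚ = 65 > Kₚ = 5.4, so the reverse reaction proceeds.

reverse (toward reactants)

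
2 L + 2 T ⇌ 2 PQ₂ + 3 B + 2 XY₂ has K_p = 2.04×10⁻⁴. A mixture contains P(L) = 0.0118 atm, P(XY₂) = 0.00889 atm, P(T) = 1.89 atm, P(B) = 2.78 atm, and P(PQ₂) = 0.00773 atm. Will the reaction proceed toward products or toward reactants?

Q_p = P(PQ₂)²·P(B)³·P(XY₂)² / (P(L)²·P(T)²) = (0.00773)²·(2.78)³·(0.00889)² / ((0.0118)²·(1.89)²) = 2.04×10⁻⁴
Q_p = 2.04×10⁻⁴ = K_p, so the system is already at equilibrium.

at equilibrium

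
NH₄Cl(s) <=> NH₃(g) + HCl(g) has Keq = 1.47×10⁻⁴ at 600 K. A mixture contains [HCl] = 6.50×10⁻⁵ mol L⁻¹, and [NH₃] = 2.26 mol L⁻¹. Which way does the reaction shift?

(NH₄Cl is a pure solid — omitted from Q.)
Q = [NH₃]·[HCl] = (2.26)·(6.50×10⁻⁵) = 1.47×10⁻⁴
Q = 1.47×10⁻⁴ = Keq, so the system is already at equilibrium.

neither direction; the system is at equilibrium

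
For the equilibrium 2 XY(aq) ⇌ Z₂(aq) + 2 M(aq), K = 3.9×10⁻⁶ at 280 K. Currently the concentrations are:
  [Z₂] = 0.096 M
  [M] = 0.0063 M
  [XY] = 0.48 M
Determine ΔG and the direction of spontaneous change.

ΔG = 3.36 kJ/mol; the forward reaction is non-spontaneous

Q = [Z₂]·[M]² / [XY]² = (0.096)·(0.0063)² / (0.48)² = 1.65×10⁻⁵
ΔG = RT ln(Q/K) = (8.314 J mol⁻¹ K⁻¹)(280 K) × ln(1.65×10⁻⁵/3.9×10⁻⁶)
   = (2.328 kJ/mol)(1.442) = 3.36 kJ/mol
ΔG > 0, so the forward reaction is non-spontaneous (proceeds in reverse).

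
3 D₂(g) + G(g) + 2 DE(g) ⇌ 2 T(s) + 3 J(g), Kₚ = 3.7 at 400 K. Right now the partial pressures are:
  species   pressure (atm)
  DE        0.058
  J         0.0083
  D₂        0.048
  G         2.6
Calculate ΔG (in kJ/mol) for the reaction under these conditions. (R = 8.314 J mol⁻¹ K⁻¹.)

ΔG = -6.10 kJ/mol

(T is a pure solid — omitted from Qₚ.)
Qₚ = P(J)³ / (P(D₂)³·P(G)·P(DE)²) = (0.0083)³ / ((0.048)³·(2.6)·(0.058)²) = 0.591
ΔG = RT ln(Qₚ/Kₚ) = (8.314 J mol⁻¹ K⁻¹)(400 K) × ln(0.591/3.7)
   = (3.326 kJ/mol)(-1.834) = -6.10 kJ/mol
ΔG < 0, so the forward reaction is spontaneous (proceeds forward).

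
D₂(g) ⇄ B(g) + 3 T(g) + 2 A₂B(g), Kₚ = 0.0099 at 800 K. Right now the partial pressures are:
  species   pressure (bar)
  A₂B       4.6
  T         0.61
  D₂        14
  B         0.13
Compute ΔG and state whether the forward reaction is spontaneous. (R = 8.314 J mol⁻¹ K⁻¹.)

Qₚ = P(B)·P(T)³·P(A₂B)² / P(D₂) = (0.13)·(0.61)³·(4.6)² / (14) = 0.0446
ΔG = RT ln(Qₚ/Kₚ) = (8.314 J mol⁻¹ K⁻¹)(800 K) × ln(0.0446/0.0099)
   = (6.651 kJ/mol)(1.505) = 10.0 kJ/mol
ΔG > 0, so the forward reaction is non-spontaneous (proceeds in reverse).

ΔG = 10.0 kJ/mol; the forward reaction is non-spontaneous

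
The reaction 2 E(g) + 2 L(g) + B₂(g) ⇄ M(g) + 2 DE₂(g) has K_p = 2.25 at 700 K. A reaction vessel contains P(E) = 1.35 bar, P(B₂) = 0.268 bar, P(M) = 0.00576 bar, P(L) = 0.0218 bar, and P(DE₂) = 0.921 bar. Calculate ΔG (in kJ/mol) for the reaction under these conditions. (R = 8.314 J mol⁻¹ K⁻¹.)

Q_p = P(M)·P(DE₂)² / (P(E)²·P(L)²·P(B₂)) = (0.00576)·(0.921)² / ((1.35)²·(0.0218)²·(0.268)) = 21.0
ΔG = RT ln(Q_p/K_p) = (8.314 J mol⁻¹ K⁻¹)(700 K) × ln(21.0/2.25)
   = (5.820 kJ/mol)(2.234) = 13.0 kJ/mol
ΔG > 0, so the forward reaction is non-spontaneous (proceeds in reverse).

ΔG = 13.0 kJ/mol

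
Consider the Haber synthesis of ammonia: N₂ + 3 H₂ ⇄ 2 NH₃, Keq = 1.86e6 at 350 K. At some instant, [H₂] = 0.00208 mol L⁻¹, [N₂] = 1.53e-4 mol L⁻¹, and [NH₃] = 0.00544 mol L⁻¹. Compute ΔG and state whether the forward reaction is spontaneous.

ΔG = 7.12 kJ/mol; the forward reaction is non-spontaneous

Q = [NH₃]² / ([N₂]·[H₂]³) = (0.00544)² / ((1.53e-4)·(0.00208)³) = 2.15e7
ΔG = RT ln(Q/Keq) = (8.314 J mol⁻¹ K⁻¹)(350 K) × ln(2.15e7/1.86e6)
   = (2.910 kJ/mol)(2.447) = 7.12 kJ/mol
ΔG > 0, so the forward reaction is non-spontaneous (proceeds in reverse).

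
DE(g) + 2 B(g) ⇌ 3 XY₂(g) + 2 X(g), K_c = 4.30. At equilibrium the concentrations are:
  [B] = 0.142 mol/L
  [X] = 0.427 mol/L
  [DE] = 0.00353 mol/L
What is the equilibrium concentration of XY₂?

[XY₂] = 0.119 mol/L

At equilibrium, K_c = [XY₂]³·[X]² / ([DE]·[B]²) = 4.30.
([XY₂])³·(0.427)² / ((0.00353)·(0.142)²) = 4.30
[XY₂]³ = 0.00168 ⇒ [XY₂] = 0.119 mol/L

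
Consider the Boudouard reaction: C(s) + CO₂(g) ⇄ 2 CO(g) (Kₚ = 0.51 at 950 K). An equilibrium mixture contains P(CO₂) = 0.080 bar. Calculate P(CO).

(C is a pure solid — omitted from Kₚ.)
At equilibrium, Kₚ = P(CO)² / P(CO₂) = 0.51.
(P(CO))² / (0.080) = 0.51
P(CO)² = 0.0408 ⇒ P(CO) = 0.20 bar

P(CO) = 0.20 bar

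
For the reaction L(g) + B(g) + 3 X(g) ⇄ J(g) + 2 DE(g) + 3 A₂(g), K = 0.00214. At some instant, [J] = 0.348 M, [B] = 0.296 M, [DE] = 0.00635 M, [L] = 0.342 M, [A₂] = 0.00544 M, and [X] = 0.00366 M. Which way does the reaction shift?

forward (toward products)

Q = [J]·[DE]²·[A₂]³ / ([L]·[B]·[X]³) = (0.348)·(0.00635)²·(0.00544)³ / ((0.342)·(0.296)·(0.00366)³) = 4.55×10⁻⁴
Q = 4.55×10⁻⁴ < K = 0.00214, so the forward reaction proceeds.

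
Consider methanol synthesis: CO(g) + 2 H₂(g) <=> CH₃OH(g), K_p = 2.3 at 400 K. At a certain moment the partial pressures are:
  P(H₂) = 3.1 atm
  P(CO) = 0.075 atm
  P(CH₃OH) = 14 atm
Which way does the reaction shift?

Q_p = P(CH₃OH) / (P(CO)·P(H₂)²) = (14) / ((0.075)·(3.1)²) = 19
Q_p = 19 > K_p = 2.3, so the reverse reaction proceeds.

reverse (toward reactants)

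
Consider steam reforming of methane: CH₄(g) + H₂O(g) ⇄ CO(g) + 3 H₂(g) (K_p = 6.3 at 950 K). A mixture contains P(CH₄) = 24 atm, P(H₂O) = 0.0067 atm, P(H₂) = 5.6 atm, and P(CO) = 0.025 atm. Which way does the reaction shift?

toward reactants

Q_p = P(CO)·P(H₂)³ / (P(CH₄)·P(H₂O)) = (0.025)·(5.6)³ / ((24)·(0.0067)) = 27
Q_p = 27 > K_p = 6.3, so the reverse reaction proceeds.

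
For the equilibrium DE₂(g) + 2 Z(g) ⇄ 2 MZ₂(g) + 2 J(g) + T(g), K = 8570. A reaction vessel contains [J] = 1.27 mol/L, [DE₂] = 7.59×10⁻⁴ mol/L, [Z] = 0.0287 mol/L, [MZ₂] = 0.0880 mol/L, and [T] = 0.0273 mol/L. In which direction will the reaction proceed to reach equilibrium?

forward (toward products)

Q = [MZ₂]²·[J]²·[T] / ([DE₂]·[Z]²) = (0.0880)²·(1.27)²·(0.0273) / ((7.59×10⁻⁴)·(0.0287)²) = 545
Q = 545 < K = 8570, so the forward reaction proceeds.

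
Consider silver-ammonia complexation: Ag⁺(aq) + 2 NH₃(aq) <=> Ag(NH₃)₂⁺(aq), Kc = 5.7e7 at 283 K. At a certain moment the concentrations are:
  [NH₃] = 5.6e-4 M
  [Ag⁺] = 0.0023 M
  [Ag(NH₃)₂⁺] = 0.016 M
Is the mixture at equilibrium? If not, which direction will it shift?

no; Q < K, reaction proceeds forward

Qc = [Ag(NH₃)₂⁺] / ([Ag⁺]·[NH₃]²) = (0.016) / ((0.0023)·(5.6e-4)²) = 2.2e7
Qc = 2.2e7 < Kc = 5.7e7: net forward reaction.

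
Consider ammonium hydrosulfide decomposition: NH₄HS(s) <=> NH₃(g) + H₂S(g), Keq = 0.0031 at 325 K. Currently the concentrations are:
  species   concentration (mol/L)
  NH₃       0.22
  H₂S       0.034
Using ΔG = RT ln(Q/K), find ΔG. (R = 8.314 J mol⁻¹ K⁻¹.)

(NH₄HS is a pure solid — omitted from Q.)
Q = [NH₃]·[H₂S] = (0.22)·(0.034) = 0.00748
ΔG = RT ln(Q/Keq) = (8.314 J mol⁻¹ K⁻¹)(325 K) × ln(0.00748/0.0031)
   = (2.702 kJ/mol)(0.8808) = 2.38 kJ/mol
ΔG > 0, so the forward reaction is non-spontaneous (proceeds in reverse).

ΔG = 2.38 kJ/mol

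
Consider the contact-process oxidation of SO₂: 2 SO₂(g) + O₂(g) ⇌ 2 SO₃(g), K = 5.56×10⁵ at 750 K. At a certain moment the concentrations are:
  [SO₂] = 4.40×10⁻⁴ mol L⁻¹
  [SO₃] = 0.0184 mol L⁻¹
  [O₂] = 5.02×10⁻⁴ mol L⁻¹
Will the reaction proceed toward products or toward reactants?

Q = [SO₃]² / ([SO₂]²·[O₂]) = (0.0184)² / ((4.40×10⁻⁴)²·(5.02×10⁻⁴)) = 3.48×10⁶
Q = 3.48×10⁶ > K = 5.56×10⁵, so the reverse reaction proceeds.

in the reverse direction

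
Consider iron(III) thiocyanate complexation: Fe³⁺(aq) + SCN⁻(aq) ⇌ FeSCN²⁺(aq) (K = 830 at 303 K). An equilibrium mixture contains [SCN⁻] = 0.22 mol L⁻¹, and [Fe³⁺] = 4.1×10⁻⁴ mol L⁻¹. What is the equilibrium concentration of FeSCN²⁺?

[FeSCN²⁺] = 0.075 mol L⁻¹

At equilibrium, K = [FeSCN²⁺] / ([Fe³⁺]·[SCN⁻]) = 830.
([FeSCN²⁺]) / ((4.1×10⁻⁴)·(0.22)) = 830
[FeSCN²⁺] = 0.0749 = 0.075 mol L⁻¹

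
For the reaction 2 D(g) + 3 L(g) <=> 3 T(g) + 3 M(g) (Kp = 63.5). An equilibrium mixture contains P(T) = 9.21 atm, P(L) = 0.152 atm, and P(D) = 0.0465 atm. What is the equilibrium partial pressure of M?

P(M) = 0.00851 atm

At equilibrium, Kp = P(T)³·P(M)³ / (P(D)²·P(L)³) = 63.5.
(9.21)³·(P(M))³ / ((0.0465)²·(0.152)³) = 63.5
P(M)³ = 6.17×10⁻⁷ ⇒ P(M) = 0.00851 atm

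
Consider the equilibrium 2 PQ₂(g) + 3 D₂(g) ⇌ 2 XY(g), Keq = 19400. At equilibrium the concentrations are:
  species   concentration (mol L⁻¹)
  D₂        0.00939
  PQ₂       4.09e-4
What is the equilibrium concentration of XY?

At equilibrium, Keq = [XY]² / ([PQ₂]²·[D₂]³) = 19400.
([XY])² / ((4.09e-4)²·(0.00939)³) = 19400
[XY]² = 2.69e-9 ⇒ [XY] = 5.18e-5 mol L⁻¹

[XY] = 5.18e-5 mol L⁻¹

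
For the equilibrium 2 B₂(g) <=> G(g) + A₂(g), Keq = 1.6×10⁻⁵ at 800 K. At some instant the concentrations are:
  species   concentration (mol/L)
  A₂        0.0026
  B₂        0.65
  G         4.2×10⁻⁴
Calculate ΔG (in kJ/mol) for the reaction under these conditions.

Q = [G]·[A₂] / [B₂]² = (4.2×10⁻⁴)·(0.0026) / (0.65)² = 2.58×10⁻⁶
ΔG = RT ln(Q/Keq) = (8.314 J mol⁻¹ K⁻¹)(800 K) × ln(2.58×10⁻⁶/1.6×10⁻⁵)
   = (6.651 kJ/mol)(-1.825) = -12.1 kJ/mol
ΔG < 0, so the forward reaction is spontaneous (proceeds forward).

ΔG = -12.1 kJ/mol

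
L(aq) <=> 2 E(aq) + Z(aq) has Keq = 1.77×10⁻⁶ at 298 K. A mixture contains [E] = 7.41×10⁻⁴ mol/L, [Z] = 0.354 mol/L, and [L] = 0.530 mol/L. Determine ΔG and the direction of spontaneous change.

Q = [E]²·[Z] / [L] = (7.41×10⁻⁴)²·(0.354) / (0.530) = 3.67×10⁻⁷
ΔG = RT ln(Q/Keq) = (8.314 J mol⁻¹ K⁻¹)(298 K) × ln(3.67×10⁻⁷/1.77×10⁻⁶)
   = (2.478 kJ/mol)(-1.573) = -3.90 kJ/mol
ΔG < 0, so the forward reaction is spontaneous (proceeds forward).

ΔG = -3.90 kJ/mol; the forward reaction is spontaneous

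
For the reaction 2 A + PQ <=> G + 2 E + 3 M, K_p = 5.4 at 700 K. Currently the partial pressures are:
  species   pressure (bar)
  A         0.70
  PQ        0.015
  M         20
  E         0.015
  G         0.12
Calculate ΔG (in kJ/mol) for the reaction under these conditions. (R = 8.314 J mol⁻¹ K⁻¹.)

ΔG = 9.86 kJ/mol

Q_p = P(G)·P(E)²·P(M)³ / (P(A)²·P(PQ)) = (0.12)·(0.015)²·(20)³ / ((0.70)²·(0.015)) = 29.4
ΔG = RT ln(Q_p/K_p) = (8.314 J mol⁻¹ K⁻¹)(700 K) × ln(29.4/5.4)
   = (5.820 kJ/mol)(1.695) = 9.86 kJ/mol
ΔG > 0, so the forward reaction is non-spontaneous (proceeds in reverse).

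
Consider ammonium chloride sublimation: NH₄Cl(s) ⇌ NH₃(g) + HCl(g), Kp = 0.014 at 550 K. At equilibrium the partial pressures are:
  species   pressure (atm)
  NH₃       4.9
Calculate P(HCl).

P(HCl) = 0.0029 atm

(NH₄Cl is a pure solid — omitted from Kp.)
At equilibrium, Kp = P(NH₃)·P(HCl) = 0.014.
(4.9)·(P(HCl)) = 0.014
P(HCl) = 0.00286 = 0.0029 atm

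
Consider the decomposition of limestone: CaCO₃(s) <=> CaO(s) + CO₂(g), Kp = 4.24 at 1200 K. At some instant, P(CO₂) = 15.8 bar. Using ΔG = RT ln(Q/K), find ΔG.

ΔG = 13.1 kJ/mol

(CaCO₃, CaO are pure solids — omitted from Qp.)
Qp = P(CO₂) = 15.8
ΔG = RT ln(Qp/Kp) = (8.314 J mol⁻¹ K⁻¹)(1200 K) × ln(15.8/4.24)
   = (9.977 kJ/mol)(1.315) = 13.1 kJ/mol
ΔG > 0, so the forward reaction is non-spontaneous (proceeds in reverse).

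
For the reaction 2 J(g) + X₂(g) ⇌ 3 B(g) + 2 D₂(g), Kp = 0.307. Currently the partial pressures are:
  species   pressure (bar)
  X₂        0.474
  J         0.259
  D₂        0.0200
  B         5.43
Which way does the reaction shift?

Qp = P(B)³·P(D₂)² / (P(J)²·P(X₂)) = (5.43)³·(0.0200)² / ((0.259)²·(0.474)) = 2.01
Qp = 2.01 > Kp = 0.307, so the reverse reaction proceeds.

reverse (toward reactants)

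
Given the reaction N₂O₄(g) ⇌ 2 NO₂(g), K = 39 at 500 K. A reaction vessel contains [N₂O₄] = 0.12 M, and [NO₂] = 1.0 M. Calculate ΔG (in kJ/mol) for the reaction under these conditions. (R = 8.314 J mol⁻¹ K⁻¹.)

ΔG = -6.42 kJ/mol

Q = [NO₂]² / [N₂O₄] = (1.0)² / (0.12) = 8.33
ΔG = RT ln(Q/K) = (8.314 J mol⁻¹ K⁻¹)(500 K) × ln(8.33/39)
   = (4.157 kJ/mol)(-1.544) = -6.42 kJ/mol
ΔG < 0, so the forward reaction is spontaneous (proceeds forward).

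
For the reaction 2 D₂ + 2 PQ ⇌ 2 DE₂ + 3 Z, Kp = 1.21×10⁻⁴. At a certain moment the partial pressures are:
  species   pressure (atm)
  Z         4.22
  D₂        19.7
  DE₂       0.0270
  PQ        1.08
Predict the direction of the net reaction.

Qp = P(DE₂)²·P(Z)³ / (P(D₂)²·P(PQ)²) = (0.0270)²·(4.22)³ / ((19.7)²·(1.08)²) = 1.21×10⁻⁴
Qp = 1.21×10⁻⁴ = Kp, so the system is already at equilibrium.

no net change (already at equilibrium)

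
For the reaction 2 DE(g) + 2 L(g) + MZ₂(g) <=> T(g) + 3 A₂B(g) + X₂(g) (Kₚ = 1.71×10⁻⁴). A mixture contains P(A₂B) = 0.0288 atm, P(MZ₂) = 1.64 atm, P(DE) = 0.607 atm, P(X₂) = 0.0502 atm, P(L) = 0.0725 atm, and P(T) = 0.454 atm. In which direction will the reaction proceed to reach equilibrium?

at equilibrium

Qₚ = P(T)·P(A₂B)³·P(X₂) / (P(DE)²·P(L)²·P(MZ₂)) = (0.454)·(0.0288)³·(0.0502) / ((0.607)²·(0.0725)²·(1.64)) = 1.71×10⁻⁴
Qₚ = 1.71×10⁻⁴ = Kₚ, so the system is already at equilibrium.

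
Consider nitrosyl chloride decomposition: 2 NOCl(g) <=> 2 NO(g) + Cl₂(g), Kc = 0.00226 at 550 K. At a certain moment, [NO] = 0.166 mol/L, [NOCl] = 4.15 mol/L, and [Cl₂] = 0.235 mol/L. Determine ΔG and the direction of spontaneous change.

Qc = [NO]²·[Cl₂] / [NOCl]² = (0.166)²·(0.235) / (4.15)² = 3.76e-4
ΔG = RT ln(Qc/Kc) = (8.314 J mol⁻¹ K⁻¹)(550 K) × ln(3.76e-4/0.00226)
   = (4.573 kJ/mol)(-1.794) = -8.20 kJ/mol
ΔG < 0, so the forward reaction is spontaneous (proceeds forward).

ΔG = -8.20 kJ/mol; the forward reaction is spontaneous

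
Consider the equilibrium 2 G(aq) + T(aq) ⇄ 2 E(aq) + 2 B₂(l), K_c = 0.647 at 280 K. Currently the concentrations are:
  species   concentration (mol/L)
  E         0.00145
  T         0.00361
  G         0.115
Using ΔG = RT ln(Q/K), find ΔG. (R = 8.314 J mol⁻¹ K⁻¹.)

ΔG = -6.26 kJ/mol

(B₂ is a pure liquid — omitted from Q_c.)
Q_c = [E]² / ([G]²·[T]) = (0.00145)² / ((0.115)²·(0.00361)) = 0.0440
ΔG = RT ln(Q_c/K_c) = (8.314 J mol⁻¹ K⁻¹)(280 K) × ln(0.0440/0.647)
   = (2.328 kJ/mol)(-2.688) = -6.26 kJ/mol
ΔG < 0, so the forward reaction is spontaneous (proceeds forward).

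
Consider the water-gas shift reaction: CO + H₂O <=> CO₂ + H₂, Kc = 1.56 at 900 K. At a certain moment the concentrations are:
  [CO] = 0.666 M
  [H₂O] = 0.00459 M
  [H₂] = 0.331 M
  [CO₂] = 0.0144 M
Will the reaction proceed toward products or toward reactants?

neither direction; the system is at equilibrium

Qc = [CO₂]·[H₂] / ([CO]·[H₂O]) = (0.0144)·(0.331) / ((0.666)·(0.00459)) = 1.56
Qc = 1.56 = Kc, so the system is already at equilibrium.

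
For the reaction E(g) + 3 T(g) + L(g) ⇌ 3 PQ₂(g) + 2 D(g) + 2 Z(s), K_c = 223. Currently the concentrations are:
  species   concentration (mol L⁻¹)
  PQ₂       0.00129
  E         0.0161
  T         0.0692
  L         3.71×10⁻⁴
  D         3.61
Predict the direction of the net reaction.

to the right

(Z is a pure solid — omitted from Q_c.)
Q_c = [PQ₂]³·[D]² / ([E]·[T]³·[L]) = (0.00129)³·(3.61)² / ((0.0161)·(0.0692)³·(3.71×10⁻⁴)) = 14.1
Q_c = 14.1 < K_c = 223, so the forward reaction proceeds.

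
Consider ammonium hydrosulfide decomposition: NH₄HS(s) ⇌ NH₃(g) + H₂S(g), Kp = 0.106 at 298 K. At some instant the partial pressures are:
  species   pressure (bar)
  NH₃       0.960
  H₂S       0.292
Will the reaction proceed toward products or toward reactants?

to the left

(NH₄HS is a pure solid — omitted from Qp.)
Qp = P(NH₃)·P(H₂S) = (0.960)·(0.292) = 0.280
Qp = 0.280 > Kp = 0.106, so the reverse reaction proceeds.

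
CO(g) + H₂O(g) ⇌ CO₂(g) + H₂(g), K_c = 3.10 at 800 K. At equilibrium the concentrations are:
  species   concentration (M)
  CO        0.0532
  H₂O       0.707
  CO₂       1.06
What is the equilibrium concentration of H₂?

[H₂] = 0.110 M

At equilibrium, K_c = [CO₂]·[H₂] / ([CO]·[H₂O]) = 3.10.
(1.06)·([H₂]) / ((0.0532)·(0.707)) = 3.10
[H₂] = 0.110 M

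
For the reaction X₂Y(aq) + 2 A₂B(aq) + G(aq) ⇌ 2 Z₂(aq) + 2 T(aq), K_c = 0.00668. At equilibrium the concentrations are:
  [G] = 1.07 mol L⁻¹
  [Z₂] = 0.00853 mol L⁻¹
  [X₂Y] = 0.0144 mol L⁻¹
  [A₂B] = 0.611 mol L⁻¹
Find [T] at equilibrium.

At equilibrium, K_c = [Z₂]²·[T]² / ([X₂Y]·[A₂B]²·[G]) = 0.00668.
(0.00853)²·([T])² / ((0.0144)·(0.611)²·(1.07)) = 0.00668
[T]² = 0.528 ⇒ [T] = 0.727 mol L⁻¹

[T] = 0.727 mol L⁻¹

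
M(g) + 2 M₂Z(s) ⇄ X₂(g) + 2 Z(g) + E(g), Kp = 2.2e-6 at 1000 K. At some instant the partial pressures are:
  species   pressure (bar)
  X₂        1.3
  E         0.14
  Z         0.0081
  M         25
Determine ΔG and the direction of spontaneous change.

ΔG = -12.7 kJ/mol; the forward reaction is spontaneous

(M₂Z is a pure solid — omitted from Qp.)
Qp = P(X₂)·P(Z)²·P(E) / P(M) = (1.3)·(0.0081)²·(0.14) / (25) = 4.78e-7
ΔG = RT ln(Qp/Kp) = (8.314 J mol⁻¹ K⁻¹)(1000 K) × ln(4.78e-7/2.2e-6)
   = (8.314 kJ/mol)(-1.527) = -12.7 kJ/mol
ΔG < 0, so the forward reaction is spontaneous (proceeds forward).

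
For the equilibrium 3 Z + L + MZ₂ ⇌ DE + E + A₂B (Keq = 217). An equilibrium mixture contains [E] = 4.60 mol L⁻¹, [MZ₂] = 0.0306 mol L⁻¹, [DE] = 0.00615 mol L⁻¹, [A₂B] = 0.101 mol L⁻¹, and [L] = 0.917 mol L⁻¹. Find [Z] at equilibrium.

[Z] = 0.0777 mol L⁻¹

At equilibrium, Keq = [DE]·[E]·[A₂B] / ([Z]³·[L]·[MZ₂]) = 217.
(0.00615)·(4.60)·(0.101) / (([Z])³·(0.917)·(0.0306)) = 217
[Z]³ = 4.69×10⁻⁴ ⇒ [Z] = 0.0777 mol L⁻¹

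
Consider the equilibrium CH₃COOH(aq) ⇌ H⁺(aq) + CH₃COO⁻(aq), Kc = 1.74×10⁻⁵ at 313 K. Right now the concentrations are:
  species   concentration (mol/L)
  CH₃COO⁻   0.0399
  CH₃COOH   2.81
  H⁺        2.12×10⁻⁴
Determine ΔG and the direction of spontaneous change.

ΔG = -4.57 kJ/mol; the forward reaction is spontaneous

Qc = [H⁺]·[CH₃COO⁻] / [CH₃COOH] = (2.12×10⁻⁴)·(0.0399) / (2.81) = 3.01×10⁻⁶
ΔG = RT ln(Qc/Kc) = (8.314 J mol⁻¹ K⁻¹)(313 K) × ln(3.01×10⁻⁶/1.74×10⁻⁵)
   = (2.602 kJ/mol)(-1.755) = -4.57 kJ/mol
ΔG < 0, so the forward reaction is spontaneous (proceeds forward).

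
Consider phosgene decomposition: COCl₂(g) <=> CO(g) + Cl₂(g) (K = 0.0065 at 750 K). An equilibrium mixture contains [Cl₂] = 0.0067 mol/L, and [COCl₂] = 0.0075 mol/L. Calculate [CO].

At equilibrium, K = [CO]·[Cl₂] / [COCl₂] = 0.0065.
([CO])·(0.0067) / (0.0075) = 0.0065
[CO] = 0.00728 = 0.0073 mol/L

[CO] = 0.0073 mol/L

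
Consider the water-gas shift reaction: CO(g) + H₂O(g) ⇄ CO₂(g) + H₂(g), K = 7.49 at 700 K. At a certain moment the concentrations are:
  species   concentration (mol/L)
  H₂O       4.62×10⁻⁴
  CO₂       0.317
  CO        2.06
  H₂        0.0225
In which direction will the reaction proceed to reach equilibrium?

at equilibrium

Q = [CO₂]·[H₂] / ([CO]·[H₂O]) = (0.317)·(0.0225) / ((2.06)·(4.62×10⁻⁴)) = 7.49
Q = 7.49 = K, so the system is already at equilibrium.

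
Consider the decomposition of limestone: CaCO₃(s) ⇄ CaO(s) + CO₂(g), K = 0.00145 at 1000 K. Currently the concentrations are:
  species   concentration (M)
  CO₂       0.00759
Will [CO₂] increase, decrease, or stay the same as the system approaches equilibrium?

(CaCO₃, CaO are pure solids — omitted from Q.)
Q = [CO₂] = 0.00759
Q = 0.00759 > K = 0.00145: net reverse reaction.
CO₂ is a product, so it decreases.

decrease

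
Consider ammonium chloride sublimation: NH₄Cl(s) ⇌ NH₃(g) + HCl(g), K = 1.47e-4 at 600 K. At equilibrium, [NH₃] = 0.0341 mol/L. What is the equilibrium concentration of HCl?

[HCl] = 0.00431 mol/L

(NH₄Cl is a pure solid — omitted from K.)
At equilibrium, K = [NH₃]·[HCl] = 1.47e-4.
(0.0341)·([HCl]) = 1.47e-4
[HCl] = 0.00431 mol/L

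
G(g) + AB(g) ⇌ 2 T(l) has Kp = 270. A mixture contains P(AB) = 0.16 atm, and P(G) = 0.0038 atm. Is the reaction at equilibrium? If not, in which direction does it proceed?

(T is a pure liquid — omitted from Qp.)
Qp = 1 / (P(G)·P(AB)) = 1 / ((0.0038)·(0.16)) = 1600
Qp = 1600 > Kp = 270, so the reverse reaction proceeds.

in the reverse direction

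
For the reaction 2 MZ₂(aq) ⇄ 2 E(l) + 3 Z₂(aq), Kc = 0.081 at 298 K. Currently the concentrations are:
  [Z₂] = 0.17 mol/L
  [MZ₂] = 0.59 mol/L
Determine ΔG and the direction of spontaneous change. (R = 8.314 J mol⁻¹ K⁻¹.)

(E is a pure liquid — omitted from Qc.)
Qc = [Z₂]³ / [MZ₂]² = (0.17)³ / (0.59)² = 0.0141
ΔG = RT ln(Qc/Kc) = (8.314 J mol⁻¹ K⁻¹)(298 K) × ln(0.0141/0.081)
   = (2.478 kJ/mol)(-1.748) = -4.33 kJ/mol
ΔG < 0, so the forward reaction is spontaneous (proceeds forward).

ΔG = -4.33 kJ/mol; the forward reaction is spontaneous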